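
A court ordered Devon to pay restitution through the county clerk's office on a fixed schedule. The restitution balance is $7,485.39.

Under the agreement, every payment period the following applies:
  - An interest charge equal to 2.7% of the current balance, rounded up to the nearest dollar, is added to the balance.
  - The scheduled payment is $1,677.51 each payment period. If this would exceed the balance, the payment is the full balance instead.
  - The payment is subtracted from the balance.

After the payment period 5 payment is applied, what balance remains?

# | Opening | Interest | Payment | End bal
1 | $7,485.39 | $203.00 | $1,677.51 | $6,010.88
2 | $6,010.88 | $163.00 | $1,677.51 | $4,496.37
3 | $4,496.37 | $122.00 | $1,677.51 | $2,940.86
4 | $2,940.86 | $80.00 | $1,677.51 | $1,343.35
5 | $1,343.35 | $37.00 | $1,380.35 | $0.00

$0.00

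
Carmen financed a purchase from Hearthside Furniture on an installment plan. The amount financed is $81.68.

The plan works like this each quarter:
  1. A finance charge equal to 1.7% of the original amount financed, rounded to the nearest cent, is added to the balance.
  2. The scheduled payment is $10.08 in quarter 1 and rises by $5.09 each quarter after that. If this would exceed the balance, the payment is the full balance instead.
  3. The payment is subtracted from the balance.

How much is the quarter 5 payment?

# | Opening | Interest | Payment | End bal
1 | $81.68 | $1.39 | $10.08 | $72.99
2 | $72.99 | $1.39 | $15.17 | $59.21
3 | $59.21 | $1.39 | $20.26 | $40.34
4 | $40.34 | $1.39 | $25.35 | $16.38
5 | $16.38 | $1.39 | $17.77 | $0.00

$17.77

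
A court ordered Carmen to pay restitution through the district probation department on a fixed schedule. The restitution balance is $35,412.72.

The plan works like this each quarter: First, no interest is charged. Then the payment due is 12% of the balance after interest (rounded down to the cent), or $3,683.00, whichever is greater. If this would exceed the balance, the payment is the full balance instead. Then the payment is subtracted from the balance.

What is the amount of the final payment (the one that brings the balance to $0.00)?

$1,642.62

Quarter 1: opening $35,412.72; payment $4,249.52; balance $31,163.20
Quarter 2: opening $31,163.20; payment $3,739.58; balance $27,423.62
Quarter 3: opening $27,423.62; payment $3,683.00; balance $23,740.62
Quarter 4: opening $23,740.62; payment $3,683.00; balance $20,057.62
Quarter 5: opening $20,057.62; payment $3,683.00; balance $16,374.62
Quarter 6: opening $16,374.62; payment $3,683.00; balance $12,691.62
Quarter 7: opening $12,691.62; payment $3,683.00; balance $9,008.62
Quarter 8: opening $9,008.62; payment $3,683.00; balance $5,325.62
Quarter 9: opening $5,325.62; payment $3,683.00; balance $1,642.62
Quarter 10: opening $1,642.62; payment $1,642.62; balance $0.00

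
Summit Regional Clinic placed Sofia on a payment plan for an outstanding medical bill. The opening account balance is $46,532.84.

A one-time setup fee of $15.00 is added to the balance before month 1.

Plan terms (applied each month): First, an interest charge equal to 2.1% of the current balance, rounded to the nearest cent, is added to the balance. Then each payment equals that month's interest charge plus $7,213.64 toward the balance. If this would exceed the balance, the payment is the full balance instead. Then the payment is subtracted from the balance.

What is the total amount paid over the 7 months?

Month 1: opening $46,547.84; interest $977.50 → $47,525.34; payment $8,191.14; balance $39,334.20
Month 2: opening $39,334.20; interest $826.02 → $40,160.22; payment $8,039.66; balance $32,120.56
Month 3: opening $32,120.56; interest $674.53 → $32,795.09; payment $7,888.17; balance $24,906.92
Month 4: opening $24,906.92; interest $523.05 → $25,429.97; payment $7,736.69; balance $17,693.28
Month 5: opening $17,693.28; interest $371.56 → $18,064.84; payment $7,585.20; balance $10,479.64
Month 6: opening $10,479.64; interest $220.07 → $10,699.71; payment $7,433.71; balance $3,266.00
Month 7: opening $3,266.00; interest $68.59 → $3,334.59; payment $3,334.59; balance $0.00
Total paid: $50,209.16

$50,209.16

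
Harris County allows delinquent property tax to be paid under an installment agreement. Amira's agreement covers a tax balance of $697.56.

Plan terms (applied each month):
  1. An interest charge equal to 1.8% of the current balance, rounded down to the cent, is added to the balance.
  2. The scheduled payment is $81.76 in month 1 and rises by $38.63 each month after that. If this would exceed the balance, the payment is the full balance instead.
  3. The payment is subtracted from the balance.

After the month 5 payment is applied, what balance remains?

$0.00

Month 1: $697.56 +$12.55 interest = $710.11; pay $81.76 → $628.35
Month 2: $628.35 +$11.31 interest = $639.66; pay $120.39 → $519.27
Month 3: $519.27 +$9.34 interest = $528.61; pay $159.02 → $369.59
Month 4: $369.59 +$6.65 interest = $376.24; pay $197.65 → $178.59
Month 5: $178.59 +$3.21 interest = $181.80; pay $181.80 → $0.00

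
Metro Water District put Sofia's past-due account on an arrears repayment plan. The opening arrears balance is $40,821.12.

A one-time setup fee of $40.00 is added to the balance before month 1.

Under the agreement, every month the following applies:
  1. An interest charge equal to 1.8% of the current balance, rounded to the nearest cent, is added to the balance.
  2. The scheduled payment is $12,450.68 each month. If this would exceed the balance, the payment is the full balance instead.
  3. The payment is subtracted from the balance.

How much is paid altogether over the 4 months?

$42,522.64

Month 1: $40,861.12 +$735.50 interest = $41,596.62; pay $12,450.68 → $29,145.94
Month 2: $29,145.94 +$524.63 interest = $29,670.57; pay $12,450.68 → $17,219.89
Month 3: $17,219.89 +$309.96 interest = $17,529.85; pay $12,450.68 → $5,079.17
Month 4: $5,079.17 +$91.43 interest = $5,170.60; pay $5,170.60 → $0.00
Total paid: $42,522.64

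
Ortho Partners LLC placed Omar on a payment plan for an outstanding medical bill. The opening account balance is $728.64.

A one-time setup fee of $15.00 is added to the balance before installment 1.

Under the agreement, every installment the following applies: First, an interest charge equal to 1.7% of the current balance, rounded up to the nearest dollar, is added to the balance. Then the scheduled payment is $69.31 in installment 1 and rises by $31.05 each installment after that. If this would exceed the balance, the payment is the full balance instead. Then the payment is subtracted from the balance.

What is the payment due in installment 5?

$193.51

Installment 1: $743.64 +$13.00 interest = $756.64; pay $69.31 → $687.33
Installment 2: $687.33 +$12.00 interest = $699.33; pay $100.36 → $598.97
Installment 3: $598.97 +$11.00 interest = $609.97; pay $131.41 → $478.56
Installment 4: $478.56 +$9.00 interest = $487.56; pay $162.46 → $325.10
Installment 5: $325.10 +$6.00 interest = $331.10; pay $193.51 → $137.59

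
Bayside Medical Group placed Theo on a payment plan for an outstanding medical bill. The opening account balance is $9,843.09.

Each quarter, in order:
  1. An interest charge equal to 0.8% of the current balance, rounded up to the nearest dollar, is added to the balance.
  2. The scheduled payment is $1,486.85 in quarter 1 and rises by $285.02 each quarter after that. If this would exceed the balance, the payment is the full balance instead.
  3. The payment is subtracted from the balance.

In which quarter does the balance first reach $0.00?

5

Quarter 1: opening $9,843.09; interest $79.00 → $9,922.09; payment $1,486.85; balance $8,435.24
Quarter 2: opening $8,435.24; interest $68.00 → $8,503.24; payment $1,771.87; balance $6,731.37
Quarter 3: opening $6,731.37; interest $54.00 → $6,785.37; payment $2,056.89; balance $4,728.48
Quarter 4: opening $4,728.48; interest $38.00 → $4,766.48; payment $2,341.91; balance $2,424.57
Quarter 5: opening $2,424.57; interest $20.00 → $2,444.57; payment $2,444.57; balance $0.00
Balance reaches $0.00 in quarter 5.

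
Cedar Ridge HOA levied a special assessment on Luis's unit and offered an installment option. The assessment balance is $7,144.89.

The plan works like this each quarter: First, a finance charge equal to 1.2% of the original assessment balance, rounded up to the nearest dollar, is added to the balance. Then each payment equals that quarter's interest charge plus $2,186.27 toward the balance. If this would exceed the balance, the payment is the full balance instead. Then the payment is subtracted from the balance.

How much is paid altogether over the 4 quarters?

$7,488.89

# | Opening | Interest | Payment | End bal
1 | $7,144.89 | $86.00 | $2,272.27 | $4,958.62
2 | $4,958.62 | $86.00 | $2,272.27 | $2,772.35
3 | $2,772.35 | $86.00 | $2,272.27 | $586.08
4 | $586.08 | $86.00 | $672.08 | $0.00
Total paid: $7,488.89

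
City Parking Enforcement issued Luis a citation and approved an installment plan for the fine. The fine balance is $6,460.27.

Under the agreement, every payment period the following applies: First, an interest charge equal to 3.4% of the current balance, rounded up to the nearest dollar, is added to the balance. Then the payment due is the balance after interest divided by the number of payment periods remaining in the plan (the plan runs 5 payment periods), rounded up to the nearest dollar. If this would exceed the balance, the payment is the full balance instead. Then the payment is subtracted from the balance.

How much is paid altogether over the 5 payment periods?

# | Opening | Interest | Payment | End bal
1 | $6,460.27 | $220.00 | $1,337.00 | $5,343.27
2 | $5,343.27 | $182.00 | $1,382.00 | $4,143.27
3 | $4,143.27 | $141.00 | $1,429.00 | $2,855.27
4 | $2,855.27 | $98.00 | $1,477.00 | $1,476.27
5 | $1,476.27 | $51.00 | $1,527.27 | $0.00
Total paid: $7,152.27

$7,152.27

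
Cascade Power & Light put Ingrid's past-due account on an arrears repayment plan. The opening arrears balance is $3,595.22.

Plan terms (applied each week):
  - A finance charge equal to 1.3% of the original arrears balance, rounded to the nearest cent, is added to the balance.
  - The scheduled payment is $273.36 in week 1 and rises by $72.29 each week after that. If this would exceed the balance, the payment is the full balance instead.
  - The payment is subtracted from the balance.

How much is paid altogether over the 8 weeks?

$3,969.14

Week 1: opening $3,595.22; interest $46.74 → $3,641.96; payment $273.36; balance $3,368.60
Week 2: opening $3,368.60; interest $46.74 → $3,415.34; payment $345.65; balance $3,069.69
Week 3: opening $3,069.69; interest $46.74 → $3,116.43; payment $417.94; balance $2,698.49
Week 4: opening $2,698.49; interest $46.74 → $2,745.23; payment $490.23; balance $2,255.00
Week 5: opening $2,255.00; interest $46.74 → $2,301.74; payment $562.52; balance $1,739.22
Week 6: opening $1,739.22; interest $46.74 → $1,785.96; payment $634.81; balance $1,151.15
Week 7: opening $1,151.15; interest $46.74 → $1,197.89; payment $707.10; balance $490.79
Week 8: opening $490.79; interest $46.74 → $537.53; payment $537.53; balance $0.00
Total paid: $3,969.14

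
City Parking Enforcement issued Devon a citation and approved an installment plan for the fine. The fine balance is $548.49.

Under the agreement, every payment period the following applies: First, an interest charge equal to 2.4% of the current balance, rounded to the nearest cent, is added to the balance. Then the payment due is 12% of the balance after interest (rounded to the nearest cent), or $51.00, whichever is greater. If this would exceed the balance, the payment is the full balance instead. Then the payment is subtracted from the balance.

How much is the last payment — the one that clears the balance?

$42.21

# | Opening | Interest | Payment | End bal
1 | $548.49 | $13.16 | $67.40 | $494.25
2 | $494.25 | $11.86 | $60.73 | $445.38
3 | $445.38 | $10.69 | $54.73 | $401.34
4 | $401.34 | $9.63 | $51.00 | $359.97
5 | $359.97 | $8.64 | $51.00 | $317.61
6 | $317.61 | $7.62 | $51.00 | $274.23
7 | $274.23 | $6.58 | $51.00 | $229.81
8 | $229.81 | $5.52 | $51.00 | $184.33
9 | $184.33 | $4.42 | $51.00 | $137.75
10 | $137.75 | $3.31 | $51.00 | $90.06
11 | $90.06 | $2.16 | $51.00 | $41.22
12 | $41.22 | $0.99 | $42.21 | $0.00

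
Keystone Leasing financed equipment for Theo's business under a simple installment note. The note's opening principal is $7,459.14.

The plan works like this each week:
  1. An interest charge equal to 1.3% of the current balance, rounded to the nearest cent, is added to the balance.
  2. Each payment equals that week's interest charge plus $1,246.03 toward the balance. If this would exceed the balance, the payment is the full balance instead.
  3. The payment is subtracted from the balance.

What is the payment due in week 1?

$1,343.00

# | Opening | Interest | Payment | End bal
1 | $7,459.14 | $96.97 | $1,343.00 | $6,213.11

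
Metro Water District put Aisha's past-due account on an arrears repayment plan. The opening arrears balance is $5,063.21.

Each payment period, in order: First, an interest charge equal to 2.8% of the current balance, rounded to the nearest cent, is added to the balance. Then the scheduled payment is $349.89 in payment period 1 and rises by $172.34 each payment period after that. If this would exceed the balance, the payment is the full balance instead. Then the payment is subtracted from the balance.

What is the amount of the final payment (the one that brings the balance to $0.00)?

Payment period 1: opening $5,063.21; interest $141.77 → $5,204.98; payment $349.89; balance $4,855.09
Payment period 2: opening $4,855.09; interest $135.94 → $4,991.03; payment $522.23; balance $4,468.80
Payment period 3: opening $4,468.80; interest $125.13 → $4,593.93; payment $694.57; balance $3,899.36
Payment period 4: opening $3,899.36; interest $109.18 → $4,008.54; payment $866.91; balance $3,141.63
Payment period 5: opening $3,141.63; interest $87.97 → $3,229.60; payment $1,039.25; balance $2,190.35
Payment period 6: opening $2,190.35; interest $61.33 → $2,251.68; payment $1,211.59; balance $1,040.09
Payment period 7: opening $1,040.09; interest $29.12 → $1,069.21; payment $1,069.21; balance $0.00

$1,069.21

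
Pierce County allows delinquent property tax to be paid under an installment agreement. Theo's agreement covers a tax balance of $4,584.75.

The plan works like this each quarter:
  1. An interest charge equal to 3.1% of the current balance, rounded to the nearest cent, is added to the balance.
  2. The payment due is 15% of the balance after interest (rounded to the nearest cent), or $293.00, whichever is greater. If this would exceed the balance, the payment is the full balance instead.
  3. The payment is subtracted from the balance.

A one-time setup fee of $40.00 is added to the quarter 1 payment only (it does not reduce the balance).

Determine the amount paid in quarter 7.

$321.17

Quarter 1: opening $4,584.75; interest $142.13 → $4,726.88; payment $709.03 (+ $40.00 fee); balance $4,017.85
Quarter 2: opening $4,017.85; interest $124.55 → $4,142.40; payment $621.36; balance $3,521.04
Quarter 3: opening $3,521.04; interest $109.15 → $3,630.19; payment $544.53; balance $3,085.66
Quarter 4: opening $3,085.66; interest $95.66 → $3,181.32; payment $477.20; balance $2,704.12
Quarter 5: opening $2,704.12; interest $83.83 → $2,787.95; payment $418.19; balance $2,369.76
Quarter 6: opening $2,369.76; interest $73.46 → $2,443.22; payment $366.48; balance $2,076.74
Quarter 7: opening $2,076.74; interest $64.38 → $2,141.12; payment $321.17; balance $1,819.95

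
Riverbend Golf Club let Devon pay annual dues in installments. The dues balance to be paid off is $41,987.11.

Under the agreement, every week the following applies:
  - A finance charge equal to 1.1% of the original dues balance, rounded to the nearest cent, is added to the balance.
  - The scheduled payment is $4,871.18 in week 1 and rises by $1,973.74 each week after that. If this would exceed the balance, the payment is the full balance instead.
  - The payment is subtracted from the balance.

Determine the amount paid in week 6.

# | Opening | Interest | Payment | End bal
1 | $41,987.11 | $461.86 | $4,871.18 | $37,577.79
2 | $37,577.79 | $461.86 | $6,844.92 | $31,194.73
3 | $31,194.73 | $461.86 | $8,818.66 | $22,837.93
4 | $22,837.93 | $461.86 | $10,792.40 | $12,507.39
5 | $12,507.39 | $461.86 | $12,766.14 | $203.11
6 | $203.11 | $461.86 | $664.97 | $0.00

$664.97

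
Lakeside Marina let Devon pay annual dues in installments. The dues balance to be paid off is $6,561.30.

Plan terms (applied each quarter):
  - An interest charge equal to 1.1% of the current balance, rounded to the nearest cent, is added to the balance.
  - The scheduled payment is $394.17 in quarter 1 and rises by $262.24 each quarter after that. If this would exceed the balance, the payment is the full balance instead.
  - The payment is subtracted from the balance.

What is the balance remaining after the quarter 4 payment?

$3,666.90

Quarter 1: opening $6,561.30; interest $72.17 → $6,633.47; payment $394.17; balance $6,239.30
Quarter 2: opening $6,239.30; interest $68.63 → $6,307.93; payment $656.41; balance $5,651.52
Quarter 3: opening $5,651.52; interest $62.17 → $5,713.69; payment $918.65; balance $4,795.04
Quarter 4: opening $4,795.04; interest $52.75 → $4,847.79; payment $1,180.89; balance $3,666.90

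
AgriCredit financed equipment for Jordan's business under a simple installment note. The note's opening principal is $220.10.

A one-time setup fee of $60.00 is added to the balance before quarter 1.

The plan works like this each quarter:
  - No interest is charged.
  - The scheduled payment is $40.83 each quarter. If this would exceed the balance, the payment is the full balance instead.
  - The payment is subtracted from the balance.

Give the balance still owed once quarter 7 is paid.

$0.00

# | Opening | Payment | End bal
1 | $280.10 | $40.83 | $239.27
2 | $239.27 | $40.83 | $198.44
3 | $198.44 | $40.83 | $157.61
4 | $157.61 | $40.83 | $116.78
5 | $116.78 | $40.83 | $75.95
6 | $75.95 | $40.83 | $35.12
7 | $35.12 | $35.12 | $0.00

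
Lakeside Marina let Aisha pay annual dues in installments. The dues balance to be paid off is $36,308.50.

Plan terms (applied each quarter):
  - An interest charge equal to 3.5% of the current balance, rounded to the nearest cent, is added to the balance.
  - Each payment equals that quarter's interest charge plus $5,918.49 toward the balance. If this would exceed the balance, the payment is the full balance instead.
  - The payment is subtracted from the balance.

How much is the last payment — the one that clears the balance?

$825.47

Quarter 1: opening $36,308.50; interest $1,270.80 → $37,579.30; payment $7,189.29; balance $30,390.01
Quarter 2: opening $30,390.01; interest $1,063.65 → $31,453.66; payment $6,982.14; balance $24,471.52
Quarter 3: opening $24,471.52; interest $856.50 → $25,328.02; payment $6,774.99; balance $18,553.03
Quarter 4: opening $18,553.03; interest $649.36 → $19,202.39; payment $6,567.85; balance $12,634.54
Quarter 5: opening $12,634.54; interest $442.21 → $13,076.75; payment $6,360.70; balance $6,716.05
Quarter 6: opening $6,716.05; interest $235.06 → $6,951.11; payment $6,153.55; balance $797.56
Quarter 7: opening $797.56; interest $27.91 → $825.47; payment $825.47; balance $0.00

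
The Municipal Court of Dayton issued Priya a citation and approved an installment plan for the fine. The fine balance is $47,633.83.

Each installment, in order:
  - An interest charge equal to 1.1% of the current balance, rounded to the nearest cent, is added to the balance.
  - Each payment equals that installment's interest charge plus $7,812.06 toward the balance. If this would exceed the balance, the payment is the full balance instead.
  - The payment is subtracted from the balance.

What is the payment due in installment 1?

# | Opening | Interest | Payment | End bal
1 | $47,633.83 | $523.97 | $8,336.03 | $39,821.77

$8,336.03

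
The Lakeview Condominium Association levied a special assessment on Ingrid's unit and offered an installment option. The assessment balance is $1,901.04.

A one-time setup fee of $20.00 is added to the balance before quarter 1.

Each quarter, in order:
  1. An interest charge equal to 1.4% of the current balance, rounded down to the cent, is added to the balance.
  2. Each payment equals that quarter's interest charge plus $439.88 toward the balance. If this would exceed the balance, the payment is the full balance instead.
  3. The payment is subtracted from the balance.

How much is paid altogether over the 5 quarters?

$1,993.90

# | Opening | Interest | Payment | End bal
1 | $1,921.04 | $26.89 | $466.77 | $1,481.16
2 | $1,481.16 | $20.73 | $460.61 | $1,041.28
3 | $1,041.28 | $14.57 | $454.45 | $601.40
4 | $601.40 | $8.41 | $448.29 | $161.52
5 | $161.52 | $2.26 | $163.78 | $0.00
Total paid: $1,993.90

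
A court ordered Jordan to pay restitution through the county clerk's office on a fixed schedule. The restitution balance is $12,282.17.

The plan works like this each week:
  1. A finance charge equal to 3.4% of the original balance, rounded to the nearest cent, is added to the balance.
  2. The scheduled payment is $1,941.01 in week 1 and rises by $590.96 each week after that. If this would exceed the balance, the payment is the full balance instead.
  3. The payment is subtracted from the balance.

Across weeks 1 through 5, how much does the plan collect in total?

Week 1: $12,282.17 +$417.59 interest = $12,699.76; pay $1,941.01 → $10,758.75
Week 2: $10,758.75 +$417.59 interest = $11,176.34; pay $2,531.97 → $8,644.37
Week 3: $8,644.37 +$417.59 interest = $9,061.96; pay $3,122.93 → $5,939.03
Week 4: $5,939.03 +$417.59 interest = $6,356.62; pay $3,713.89 → $2,642.73
Week 5: $2,642.73 +$417.59 interest = $3,060.32; pay $3,060.32 → $0.00
Total paid: $14,370.12

$14,370.12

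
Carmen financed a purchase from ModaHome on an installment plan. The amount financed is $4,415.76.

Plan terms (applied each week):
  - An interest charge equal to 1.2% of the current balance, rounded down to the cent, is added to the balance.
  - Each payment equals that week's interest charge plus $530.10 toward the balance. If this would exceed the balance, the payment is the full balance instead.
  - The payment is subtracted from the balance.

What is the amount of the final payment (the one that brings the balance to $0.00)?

$177.05

Week 1: opening $4,415.76; interest $52.98 → $4,468.74; payment $583.08; balance $3,885.66
Week 2: opening $3,885.66; interest $46.62 → $3,932.28; payment $576.72; balance $3,355.56
Week 3: opening $3,355.56; interest $40.26 → $3,395.82; payment $570.36; balance $2,825.46
Week 4: opening $2,825.46; interest $33.90 → $2,859.36; payment $564.00; balance $2,295.36
Week 5: opening $2,295.36; interest $27.54 → $2,322.90; payment $557.64; balance $1,765.26
Week 6: opening $1,765.26; interest $21.18 → $1,786.44; payment $551.28; balance $1,235.16
Week 7: opening $1,235.16; interest $14.82 → $1,249.98; payment $544.92; balance $705.06
Week 8: opening $705.06; interest $8.46 → $713.52; payment $538.56; balance $174.96
Week 9: opening $174.96; interest $2.09 → $177.05; payment $177.05; balance $0.00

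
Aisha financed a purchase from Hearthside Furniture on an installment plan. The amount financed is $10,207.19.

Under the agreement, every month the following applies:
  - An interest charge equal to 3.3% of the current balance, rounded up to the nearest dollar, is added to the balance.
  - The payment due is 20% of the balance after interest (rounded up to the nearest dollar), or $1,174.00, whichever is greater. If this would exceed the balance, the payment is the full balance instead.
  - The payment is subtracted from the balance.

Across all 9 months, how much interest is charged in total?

Month 1: opening $10,207.19; interest $337.00 → $10,544.19; payment $2,109.00; balance $8,435.19
Month 2: opening $8,435.19; interest $279.00 → $8,714.19; payment $1,743.00; balance $6,971.19
Month 3: opening $6,971.19; interest $231.00 → $7,202.19; payment $1,441.00; balance $5,761.19
Month 4: opening $5,761.19; interest $191.00 → $5,952.19; payment $1,191.00; balance $4,761.19
Month 5: opening $4,761.19; interest $158.00 → $4,919.19; payment $1,174.00; balance $3,745.19
Month 6: opening $3,745.19; interest $124.00 → $3,869.19; payment $1,174.00; balance $2,695.19
Month 7: opening $2,695.19; interest $89.00 → $2,784.19; payment $1,174.00; balance $1,610.19
Month 8: opening $1,610.19; interest $54.00 → $1,664.19; payment $1,174.00; balance $490.19
Month 9: opening $490.19; interest $17.00 → $507.19; payment $507.19; balance $0.00
Total interest: $337.00 + $279.00 + $231.00 + $191.00 + $158.00 + $124.00 + $89.00 + $54.00 + $17.00 = $1,480.00

$1,480.00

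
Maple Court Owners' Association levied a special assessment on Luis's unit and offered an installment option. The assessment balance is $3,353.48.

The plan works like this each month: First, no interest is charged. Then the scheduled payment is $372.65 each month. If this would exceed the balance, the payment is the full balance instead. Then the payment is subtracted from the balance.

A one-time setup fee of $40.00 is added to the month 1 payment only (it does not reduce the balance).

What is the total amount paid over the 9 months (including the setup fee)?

Month 1: $3,353.48 − $372.65 (+ $40.00 fee) → $2,980.83
Month 2: $2,980.83 − $372.65 → $2,608.18
Month 3: $2,608.18 − $372.65 → $2,235.53
Month 4: $2,235.53 − $372.65 → $1,862.88
Month 5: $1,862.88 − $372.65 → $1,490.23
Month 6: $1,490.23 − $372.65 → $1,117.58
Month 7: $1,117.58 − $372.65 → $744.93
Month 8: $744.93 − $372.65 → $372.28
Month 9: $372.28 − $372.28 → $0.00
Total paid: $3,393.48

$3,393.48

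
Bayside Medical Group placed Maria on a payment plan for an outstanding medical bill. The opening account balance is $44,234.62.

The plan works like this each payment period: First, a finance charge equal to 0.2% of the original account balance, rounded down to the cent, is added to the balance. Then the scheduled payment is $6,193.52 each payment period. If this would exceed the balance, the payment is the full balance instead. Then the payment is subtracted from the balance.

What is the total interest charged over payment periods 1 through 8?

$707.68

Payment period 1: opening $44,234.62; interest $88.46 → $44,323.08; payment $6,193.52; balance $38,129.56
Payment period 2: opening $38,129.56; interest $88.46 → $38,218.02; payment $6,193.52; balance $32,024.50
Payment period 3: opening $32,024.50; interest $88.46 → $32,112.96; payment $6,193.52; balance $25,919.44
Payment period 4: opening $25,919.44; interest $88.46 → $26,007.90; payment $6,193.52; balance $19,814.38
Payment period 5: opening $19,814.38; interest $88.46 → $19,902.84; payment $6,193.52; balance $13,709.32
Payment period 6: opening $13,709.32; interest $88.46 → $13,797.78; payment $6,193.52; balance $7,604.26
Payment period 7: opening $7,604.26; interest $88.46 → $7,692.72; payment $6,193.52; balance $1,499.20
Payment period 8: opening $1,499.20; interest $88.46 → $1,587.66; payment $1,587.66; balance $0.00
Total interest: $88.46 + $88.46 + $88.46 + $88.46 + $88.46 + $88.46 + $88.46 + $88.46 = $707.68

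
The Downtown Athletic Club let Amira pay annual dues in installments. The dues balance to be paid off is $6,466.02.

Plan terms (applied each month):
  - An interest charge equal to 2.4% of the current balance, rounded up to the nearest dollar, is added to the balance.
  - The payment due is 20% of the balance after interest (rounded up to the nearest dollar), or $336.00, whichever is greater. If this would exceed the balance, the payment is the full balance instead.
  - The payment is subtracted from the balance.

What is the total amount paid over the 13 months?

Month 1: opening $6,466.02; interest $156.00 → $6,622.02; payment $1,325.00; balance $5,297.02
Month 2: opening $5,297.02; interest $128.00 → $5,425.02; payment $1,086.00; balance $4,339.02
Month 3: opening $4,339.02; interest $105.00 → $4,444.02; payment $889.00; balance $3,555.02
Month 4: opening $3,555.02; interest $86.00 → $3,641.02; payment $729.00; balance $2,912.02
Month 5: opening $2,912.02; interest $70.00 → $2,982.02; payment $597.00; balance $2,385.02
Month 6: opening $2,385.02; interest $58.00 → $2,443.02; payment $489.00; balance $1,954.02
Month 7: opening $1,954.02; interest $47.00 → $2,001.02; payment $401.00; balance $1,600.02
Month 8: opening $1,600.02; interest $39.00 → $1,639.02; payment $336.00; balance $1,303.02
Month 9: opening $1,303.02; interest $32.00 → $1,335.02; payment $336.00; balance $999.02
Month 10: opening $999.02; interest $24.00 → $1,023.02; payment $336.00; balance $687.02
Month 11: opening $687.02; interest $17.00 → $704.02; payment $336.00; balance $368.02
Month 12: opening $368.02; interest $9.00 → $377.02; payment $336.00; balance $41.02
Month 13: opening $41.02; interest $1.00 → $42.02; payment $42.02; balance $0.00
Total paid: $7,238.02

$7,238.02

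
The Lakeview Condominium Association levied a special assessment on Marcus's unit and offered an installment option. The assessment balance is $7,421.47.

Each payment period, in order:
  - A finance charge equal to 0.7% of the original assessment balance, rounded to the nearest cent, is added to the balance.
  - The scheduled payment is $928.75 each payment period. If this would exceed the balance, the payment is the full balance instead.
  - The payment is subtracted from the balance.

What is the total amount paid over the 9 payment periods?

Payment period 1: $7,421.47 +$51.95 interest = $7,473.42; pay $928.75 → $6,544.67
Payment period 2: $6,544.67 +$51.95 interest = $6,596.62; pay $928.75 → $5,667.87
Payment period 3: $5,667.87 +$51.95 interest = $5,719.82; pay $928.75 → $4,791.07
Payment period 4: $4,791.07 +$51.95 interest = $4,843.02; pay $928.75 → $3,914.27
Payment period 5: $3,914.27 +$51.95 interest = $3,966.22; pay $928.75 → $3,037.47
Payment period 6: $3,037.47 +$51.95 interest = $3,089.42; pay $928.75 → $2,160.67
Payment period 7: $2,160.67 +$51.95 interest = $2,212.62; pay $928.75 → $1,283.87
Payment period 8: $1,283.87 +$51.95 interest = $1,335.82; pay $928.75 → $407.07
Payment period 9: $407.07 +$51.95 interest = $459.02; pay $459.02 → $0.00
Total paid: $7,889.02

$7,889.02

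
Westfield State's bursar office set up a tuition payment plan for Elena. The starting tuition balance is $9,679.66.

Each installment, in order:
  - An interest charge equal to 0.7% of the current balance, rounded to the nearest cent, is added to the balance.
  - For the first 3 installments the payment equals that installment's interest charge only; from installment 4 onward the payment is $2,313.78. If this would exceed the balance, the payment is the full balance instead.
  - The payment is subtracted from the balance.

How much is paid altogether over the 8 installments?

$10,063.41

Installment 1: opening $9,679.66; interest $67.76 → $9,747.42; payment $67.76; balance $9,679.66
Installment 2: opening $9,679.66; interest $67.76 → $9,747.42; payment $67.76; balance $9,679.66
Installment 3: opening $9,679.66; interest $67.76 → $9,747.42; payment $67.76; balance $9,679.66
Installment 4: opening $9,679.66; interest $67.76 → $9,747.42; payment $2,313.78; balance $7,433.64
Installment 5: opening $7,433.64; interest $52.04 → $7,485.68; payment $2,313.78; balance $5,171.90
Installment 6: opening $5,171.90; interest $36.20 → $5,208.10; payment $2,313.78; balance $2,894.32
Installment 7: opening $2,894.32; interest $20.26 → $2,914.58; payment $2,313.78; balance $600.80
Installment 8: opening $600.80; interest $4.21 → $605.01; payment $605.01; balance $0.00
Total paid: $10,063.41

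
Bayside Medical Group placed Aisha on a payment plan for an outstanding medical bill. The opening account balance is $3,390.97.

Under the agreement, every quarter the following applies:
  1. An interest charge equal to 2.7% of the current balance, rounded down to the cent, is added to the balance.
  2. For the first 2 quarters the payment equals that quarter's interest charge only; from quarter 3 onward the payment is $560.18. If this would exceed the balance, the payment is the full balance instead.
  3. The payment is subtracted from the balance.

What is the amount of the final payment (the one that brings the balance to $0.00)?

$392.75

# | Opening | Interest | Payment | End bal
1 | $3,390.97 | $91.55 | $91.55 | $3,390.97
2 | $3,390.97 | $91.55 | $91.55 | $3,390.97
3 | $3,390.97 | $91.55 | $560.18 | $2,922.34
4 | $2,922.34 | $78.90 | $560.18 | $2,441.06
5 | $2,441.06 | $65.90 | $560.18 | $1,946.78
6 | $1,946.78 | $52.56 | $560.18 | $1,439.16
7 | $1,439.16 | $38.85 | $560.18 | $917.83
8 | $917.83 | $24.78 | $560.18 | $382.43
9 | $382.43 | $10.32 | $392.75 | $0.00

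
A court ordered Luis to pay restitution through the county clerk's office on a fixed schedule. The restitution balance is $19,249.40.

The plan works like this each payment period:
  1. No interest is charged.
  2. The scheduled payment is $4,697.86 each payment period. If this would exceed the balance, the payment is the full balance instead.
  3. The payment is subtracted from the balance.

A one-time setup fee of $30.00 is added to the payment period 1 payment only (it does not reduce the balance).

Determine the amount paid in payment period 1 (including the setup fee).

$4,727.86

# | Opening | Payment | Fee | End bal
1 | $19,249.40 | $4,697.86 | $30.00 | $14,551.54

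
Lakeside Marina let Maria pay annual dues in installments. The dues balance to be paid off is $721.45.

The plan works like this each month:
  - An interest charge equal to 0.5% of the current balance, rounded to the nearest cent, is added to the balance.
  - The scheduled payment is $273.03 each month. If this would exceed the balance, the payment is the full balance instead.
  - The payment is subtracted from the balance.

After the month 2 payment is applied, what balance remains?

Month 1: opening $721.45; interest $3.61 → $725.06; payment $273.03; balance $452.03
Month 2: opening $452.03; interest $2.26 → $454.29; payment $273.03; balance $181.26

$181.26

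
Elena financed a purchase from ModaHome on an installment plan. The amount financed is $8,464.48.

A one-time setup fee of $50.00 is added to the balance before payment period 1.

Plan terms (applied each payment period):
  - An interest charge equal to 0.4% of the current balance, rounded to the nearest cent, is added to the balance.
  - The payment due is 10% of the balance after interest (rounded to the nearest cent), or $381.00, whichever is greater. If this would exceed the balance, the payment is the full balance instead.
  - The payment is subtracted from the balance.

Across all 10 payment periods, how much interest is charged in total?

Payment period 1: $8,514.48 +$34.06 interest = $8,548.54; pay $854.85 → $7,693.69
Payment period 2: $7,693.69 +$30.77 interest = $7,724.46; pay $772.45 → $6,952.01
Payment period 3: $6,952.01 +$27.81 interest = $6,979.82; pay $697.98 → $6,281.84
Payment period 4: $6,281.84 +$25.13 interest = $6,306.97; pay $630.70 → $5,676.27
Payment period 5: $5,676.27 +$22.71 interest = $5,698.98; pay $569.90 → $5,129.08
Payment period 6: $5,129.08 +$20.52 interest = $5,149.60; pay $514.96 → $4,634.64
Payment period 7: $4,634.64 +$18.54 interest = $4,653.18; pay $465.32 → $4,187.86
Payment period 8: $4,187.86 +$16.75 interest = $4,204.61; pay $420.46 → $3,784.15
Payment period 9: $3,784.15 +$15.14 interest = $3,799.29; pay $381.00 → $3,418.29
Payment period 10: $3,418.29 +$13.67 interest = $3,431.96; pay $381.00 → $3,050.96
Total interest: $34.06 + $30.77 + $27.81 + $25.13 + $22.71 + $20.52 + $18.54 + $16.75 + $15.14 + $13.67 = $225.10

$225.10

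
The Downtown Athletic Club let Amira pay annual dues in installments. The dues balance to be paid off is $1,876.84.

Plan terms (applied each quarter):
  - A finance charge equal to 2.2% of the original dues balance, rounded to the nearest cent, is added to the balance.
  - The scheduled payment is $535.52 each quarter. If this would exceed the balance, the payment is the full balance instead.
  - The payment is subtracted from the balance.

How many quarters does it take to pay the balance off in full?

Quarter 1: opening $1,876.84; interest $41.29 → $1,918.13; payment $535.52; balance $1,382.61
Quarter 2: opening $1,382.61; interest $41.29 → $1,423.90; payment $535.52; balance $888.38
Quarter 3: opening $888.38; interest $41.29 → $929.67; payment $535.52; balance $394.15
Quarter 4: opening $394.15; interest $41.29 → $435.44; payment $435.44; balance $0.00
Balance reaches $0.00 in quarter 4.

4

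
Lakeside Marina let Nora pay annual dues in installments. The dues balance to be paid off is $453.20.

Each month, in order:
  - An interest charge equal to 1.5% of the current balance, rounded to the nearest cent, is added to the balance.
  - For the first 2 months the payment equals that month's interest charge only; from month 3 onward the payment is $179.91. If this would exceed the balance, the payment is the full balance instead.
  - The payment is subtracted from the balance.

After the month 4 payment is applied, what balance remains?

$104.38

# | Opening | Interest | Payment | End bal
1 | $453.20 | $6.80 | $6.80 | $453.20
2 | $453.20 | $6.80 | $6.80 | $453.20
3 | $453.20 | $6.80 | $179.91 | $280.09
4 | $280.09 | $4.20 | $179.91 | $104.38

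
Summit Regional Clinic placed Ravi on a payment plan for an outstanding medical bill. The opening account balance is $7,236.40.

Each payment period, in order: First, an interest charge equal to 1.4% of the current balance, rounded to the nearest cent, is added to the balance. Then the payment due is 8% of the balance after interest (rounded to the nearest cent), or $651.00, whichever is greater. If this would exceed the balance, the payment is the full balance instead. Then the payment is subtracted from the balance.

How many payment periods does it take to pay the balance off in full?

# | Opening | Interest | Payment | End bal
1 | $7,236.40 | $101.31 | $651.00 | $6,686.71
2 | $6,686.71 | $93.61 | $651.00 | $6,129.32
3 | $6,129.32 | $85.81 | $651.00 | $5,564.13
4 | $5,564.13 | $77.90 | $651.00 | $4,991.03
5 | $4,991.03 | $69.87 | $651.00 | $4,409.90
6 | $4,409.90 | $61.74 | $651.00 | $3,820.64
7 | $3,820.64 | $53.49 | $651.00 | $3,223.13
8 | $3,223.13 | $45.12 | $651.00 | $2,617.25
9 | $2,617.25 | $36.64 | $651.00 | $2,002.89
10 | $2,002.89 | $28.04 | $651.00 | $1,379.93
11 | $1,379.93 | $19.32 | $651.00 | $748.25
12 | $748.25 | $10.48 | $651.00 | $107.73
13 | $107.73 | $1.51 | $109.24 | $0.00
Balance reaches $0.00 in payment period 13.

13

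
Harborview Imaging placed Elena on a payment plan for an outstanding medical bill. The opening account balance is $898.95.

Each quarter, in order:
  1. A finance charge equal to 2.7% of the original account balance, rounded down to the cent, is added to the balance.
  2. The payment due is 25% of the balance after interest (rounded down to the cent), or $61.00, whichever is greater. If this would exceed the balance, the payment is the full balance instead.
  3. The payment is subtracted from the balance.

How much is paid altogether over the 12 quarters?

$1,190.19

# | Opening | Interest | Payment | End bal
1 | $898.95 | $24.27 | $230.80 | $692.42
2 | $692.42 | $24.27 | $179.17 | $537.52
3 | $537.52 | $24.27 | $140.44 | $421.35
4 | $421.35 | $24.27 | $111.40 | $334.22
5 | $334.22 | $24.27 | $89.62 | $268.87
6 | $268.87 | $24.27 | $73.28 | $219.86
7 | $219.86 | $24.27 | $61.03 | $183.10
8 | $183.10 | $24.27 | $61.00 | $146.37
9 | $146.37 | $24.27 | $61.00 | $109.64
10 | $109.64 | $24.27 | $61.00 | $72.91
11 | $72.91 | $24.27 | $61.00 | $36.18
12 | $36.18 | $24.27 | $60.45 | $0.00
Total paid: $1,190.19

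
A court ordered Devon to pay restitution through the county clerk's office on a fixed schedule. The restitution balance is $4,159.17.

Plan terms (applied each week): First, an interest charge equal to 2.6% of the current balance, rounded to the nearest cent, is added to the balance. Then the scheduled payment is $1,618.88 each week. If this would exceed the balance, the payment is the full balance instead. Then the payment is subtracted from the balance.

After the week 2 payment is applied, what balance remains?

$1,098.41

Week 1: opening $4,159.17; interest $108.14 → $4,267.31; payment $1,618.88; balance $2,648.43
Week 2: opening $2,648.43; interest $68.86 → $2,717.29; payment $1,618.88; balance $1,098.41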